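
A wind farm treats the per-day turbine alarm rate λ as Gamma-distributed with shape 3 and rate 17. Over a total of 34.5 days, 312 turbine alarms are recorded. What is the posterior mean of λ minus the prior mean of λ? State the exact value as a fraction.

10401/1751

Total count 312 over total exposure 34.5 days.
Gamma(α, β) with Poisson data over total exposure Σt gives posterior Gamma(α+Σx, β+Σt) = Gamma(315, 103/2).
Posterior mean = 315/(103/2) = 630/103; prior mean = 3/17 = 3/17. Difference = 630/103 − 3/17 = 10401/1751.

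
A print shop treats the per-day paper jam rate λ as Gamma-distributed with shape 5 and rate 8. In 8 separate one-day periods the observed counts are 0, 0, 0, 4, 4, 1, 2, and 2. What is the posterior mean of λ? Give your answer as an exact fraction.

Total count: 0 + 0 + 0 + 4 + 4 + 1 + 2 + 2 = 13.
Total exposure: 8 days.
By Gamma–Poisson conjugacy, the posterior is Gamma(α + Σx, β + Σt) = Gamma(5 + 13, 8 + 8) = Gamma(18, 16).
Posterior mean = α'/β' = 18/16 = 9/8.

9/8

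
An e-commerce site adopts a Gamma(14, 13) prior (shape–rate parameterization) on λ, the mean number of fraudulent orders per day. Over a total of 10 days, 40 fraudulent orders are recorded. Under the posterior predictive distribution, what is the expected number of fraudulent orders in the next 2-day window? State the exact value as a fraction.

108/23

Total count 40 over total exposure 10 days.
By Gamma–Poisson conjugacy, the posterior is Gamma(α + Σx, β + Σt) = Gamma(14 + 40, 13 + 10) = Gamma(54, 23).
Predictive mean over a 2-day window = T·E[λ|data] = 2·54/23 = 108/23.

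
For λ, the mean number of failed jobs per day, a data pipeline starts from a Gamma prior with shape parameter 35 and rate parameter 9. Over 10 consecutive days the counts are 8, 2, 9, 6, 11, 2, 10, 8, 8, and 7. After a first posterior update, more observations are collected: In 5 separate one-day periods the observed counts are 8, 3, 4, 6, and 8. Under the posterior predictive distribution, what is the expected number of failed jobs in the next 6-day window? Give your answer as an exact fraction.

135/4

Total count: 8 + 2 + 9 + 6 + 11 + 2 + 10 + 8 + 8 + 7 = 71.
Total exposure: 10 days.
After the first batch: Gamma(35 + 71, 9 + 10) = Gamma(106, 19).
Total count: 8 + 3 + 4 + 6 + 8 = 29.
Total exposure: 5 days.
After the second batch: Gamma(106 + 29, 19 + 5) = Gamma(135, 24).
Predictive mean over a 6-day window = T·E[λ|data] = 6·135/24 = 135/4.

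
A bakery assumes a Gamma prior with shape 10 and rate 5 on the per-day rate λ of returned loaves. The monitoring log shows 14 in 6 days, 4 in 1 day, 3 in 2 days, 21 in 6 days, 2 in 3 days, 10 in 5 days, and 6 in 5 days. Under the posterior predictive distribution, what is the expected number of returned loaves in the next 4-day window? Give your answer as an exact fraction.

280/33

Total count: 14 + 4 + 3 + 21 + 2 + 10 + 6 = 60.
Total exposure: 6 + 1 + 2 + 6 + 3 + 5 + 5 = 28 days.
Conjugate update: add total count to the shape and total exposure to the rate, giving Gamma(70, 33).
Predictive mean over a 4-day window = T·E[λ|data] = 4·70/33 = 280/33.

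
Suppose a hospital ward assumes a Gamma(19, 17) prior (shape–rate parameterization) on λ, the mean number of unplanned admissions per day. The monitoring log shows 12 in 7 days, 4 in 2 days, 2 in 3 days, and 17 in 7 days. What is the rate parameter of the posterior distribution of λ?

Total count: 12 + 4 + 2 + 17 = 35.
Total exposure: 7 + 2 + 3 + 7 = 19 days.
By Gamma–Poisson conjugacy, the posterior is Gamma(α + Σx, β + Σt) = Gamma(19 + 35, 17 + 19) = Gamma(54, 36).

36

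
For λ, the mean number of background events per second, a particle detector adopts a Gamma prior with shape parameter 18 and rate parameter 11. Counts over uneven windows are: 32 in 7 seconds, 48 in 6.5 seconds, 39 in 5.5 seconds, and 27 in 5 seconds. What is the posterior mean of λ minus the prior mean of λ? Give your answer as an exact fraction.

Total count: 32 + 48 + 39 + 27 = 146.
Total exposure: 7 + 6.5 + 5.5 + 5 = 24 seconds.
The Gamma prior is conjugate for the Poisson rate, so λ | data ~ Gamma(18+146, 11+24) = Gamma(164, 35).
Posterior mean = 164/35 = 164/35; prior mean = 18/11 = 18/11. Difference = 164/35 − 18/11 = 1174/385.

1174/385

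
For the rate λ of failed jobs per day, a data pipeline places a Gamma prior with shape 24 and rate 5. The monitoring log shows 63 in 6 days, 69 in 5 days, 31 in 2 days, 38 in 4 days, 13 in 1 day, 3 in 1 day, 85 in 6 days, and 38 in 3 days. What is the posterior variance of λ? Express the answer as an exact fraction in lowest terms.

364/1089

Total count: 63 + 69 + 31 + 38 + 13 + 3 + 85 + 38 = 340.
Total exposure: 6 + 5 + 2 + 4 + 1 + 1 + 6 + 3 = 28 days.
Conjugate update: add total count to the shape and total exposure to the rate, giving Gamma(364, 33).
Posterior variance = α'/β'² = 364/1089.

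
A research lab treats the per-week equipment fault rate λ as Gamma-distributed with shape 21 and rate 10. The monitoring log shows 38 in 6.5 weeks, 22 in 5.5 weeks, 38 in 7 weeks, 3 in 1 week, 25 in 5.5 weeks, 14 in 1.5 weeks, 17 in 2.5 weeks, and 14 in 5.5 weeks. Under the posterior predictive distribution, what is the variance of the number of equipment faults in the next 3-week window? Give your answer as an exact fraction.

1024/75

Total count: 38 + 22 + 38 + 3 + 25 + 14 + 17 + 14 = 171.
Total exposure: 6.5 + 5.5 + 7 + 1 + 5.5 + 1.5 + 2.5 + 5.5 = 35 weeks.
Posterior: α' = 21 + 171 = 192, β' = 10 + 35 = 45.
The posterior predictive for a window of length T is Negative Binomial with variance T·α'·(β'+T)/β'² = 3·192·48/2025 = 1024/75.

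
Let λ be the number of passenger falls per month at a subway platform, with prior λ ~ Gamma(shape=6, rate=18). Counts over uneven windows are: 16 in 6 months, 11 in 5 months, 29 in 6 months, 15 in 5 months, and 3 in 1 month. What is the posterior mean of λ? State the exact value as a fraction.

Total count: 16 + 11 + 29 + 15 + 3 = 74.
Total exposure: 6 + 5 + 6 + 5 + 1 = 23 months.
By Gamma–Poisson conjugacy, the posterior is Gamma(α + Σx, β + Σt) = Gamma(6 + 74, 18 + 23) = Gamma(80, 41).
Posterior mean = α'/β' = 80/41.

80/41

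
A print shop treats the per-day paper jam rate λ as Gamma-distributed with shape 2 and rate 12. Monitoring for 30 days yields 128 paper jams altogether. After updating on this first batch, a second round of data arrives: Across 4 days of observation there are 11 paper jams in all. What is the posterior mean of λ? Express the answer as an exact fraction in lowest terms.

141/46

Total count 128 over total exposure 30 days.
After the first batch: Gamma(2 + 128, 12 + 30) = Gamma(130, 42).
Total count 11 over total exposure 4 days.
After the second batch: Gamma(130 + 11, 42 + 4) = Gamma(141, 46).
Posterior mean = α'/β' = 141/46.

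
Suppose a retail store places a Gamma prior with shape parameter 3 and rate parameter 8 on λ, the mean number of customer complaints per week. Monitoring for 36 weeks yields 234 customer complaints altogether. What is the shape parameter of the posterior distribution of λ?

237

Total count 234 over total exposure 36 weeks.
Gamma(α, β) with Poisson data over total exposure Σt gives posterior Gamma(α+Σx, β+Σt) = Gamma(237, 44).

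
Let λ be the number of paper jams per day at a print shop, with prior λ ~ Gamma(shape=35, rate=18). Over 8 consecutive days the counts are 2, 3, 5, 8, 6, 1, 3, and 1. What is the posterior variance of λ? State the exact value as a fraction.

Total count: 2 + 3 + 5 + 8 + 6 + 1 + 3 + 1 = 29.
Total exposure: 8 days.
Gamma(α, β) with Poisson data over total exposure Σt gives posterior Gamma(α+Σx, β+Σt) = Gamma(64, 26).
Posterior variance = α'/β'² = 64/676 = 16/169.

16/169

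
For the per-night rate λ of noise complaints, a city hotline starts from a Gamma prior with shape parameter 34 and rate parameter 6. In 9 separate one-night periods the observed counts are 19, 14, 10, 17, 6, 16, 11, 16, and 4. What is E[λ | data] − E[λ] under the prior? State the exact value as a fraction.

62/15

Total count: 19 + 14 + 10 + 17 + 6 + 16 + 11 + 16 + 4 = 113.
Total exposure: 9 nights.
Gamma(α, β) with Poisson data over total exposure Σt gives posterior Gamma(α+Σx, β+Σt) = Gamma(147, 15).
Posterior mean = 147/15 = 49/5; prior mean = 34/6 = 17/3. Difference = 49/5 − 17/3 = 62/15.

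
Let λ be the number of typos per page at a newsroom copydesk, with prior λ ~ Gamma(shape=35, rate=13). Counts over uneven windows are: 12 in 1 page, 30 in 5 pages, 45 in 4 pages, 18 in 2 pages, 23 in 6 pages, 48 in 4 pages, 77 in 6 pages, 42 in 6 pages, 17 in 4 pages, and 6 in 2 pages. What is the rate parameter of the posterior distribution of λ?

53

Total count: 12 + 30 + 45 + 18 + 23 + 48 + 77 + 42 + 17 + 6 = 318.
Total exposure: 1 + 5 + 4 + 2 + 6 + 4 + 6 + 6 + 4 + 2 = 40 pages.
Conjugate update: add total count to the shape and total exposure to the rate, giving Gamma(353, 53).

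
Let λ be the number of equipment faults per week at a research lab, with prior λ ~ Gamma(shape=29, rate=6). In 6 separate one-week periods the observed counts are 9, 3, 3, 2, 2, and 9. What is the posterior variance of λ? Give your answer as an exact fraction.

Total count: 9 + 3 + 3 + 2 + 2 + 9 = 28.
Total exposure: 6 weeks.
Conjugate update: add total count to the shape and total exposure to the rate, giving Gamma(57, 12).
Posterior variance = α'/β'² = 57/144 = 19/48.

19/48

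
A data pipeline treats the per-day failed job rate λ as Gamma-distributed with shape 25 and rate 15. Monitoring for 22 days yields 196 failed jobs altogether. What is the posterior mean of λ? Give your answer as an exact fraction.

Total count 196 over total exposure 22 days.
The Gamma prior is conjugate for the Poisson rate, so λ | data ~ Gamma(25+196, 15+22) = Gamma(221, 37).
Posterior mean = α'/β' = 221/37.

221/37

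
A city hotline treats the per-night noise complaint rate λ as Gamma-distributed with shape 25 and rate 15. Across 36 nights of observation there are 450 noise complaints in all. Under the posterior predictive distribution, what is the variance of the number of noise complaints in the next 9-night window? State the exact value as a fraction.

28500/289

Total count 450 over total exposure 36 nights.
Gamma(α, β) with Poisson data over total exposure Σt gives posterior Gamma(α+Σx, β+Σt) = Gamma(475, 51).
The posterior predictive for a window of length T is Negative Binomial with variance T·α'·(β'+T)/β'² = 9·475·60/2601 = 28500/289.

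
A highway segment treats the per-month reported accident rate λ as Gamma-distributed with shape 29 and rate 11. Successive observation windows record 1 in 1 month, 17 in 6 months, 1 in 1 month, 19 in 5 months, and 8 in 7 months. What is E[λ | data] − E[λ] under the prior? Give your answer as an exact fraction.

-74/341

Total count: 1 + 17 + 1 + 19 + 8 = 46.
Total exposure: 1 + 6 + 1 + 5 + 7 = 20 months.
Gamma(α, β) with Poisson data over total exposure Σt gives posterior Gamma(α+Σx, β+Σt) = Gamma(75, 31).
Posterior mean = 75/31 = 75/31; prior mean = 29/11 = 29/11. Difference = 75/31 − 29/11 = -74/341.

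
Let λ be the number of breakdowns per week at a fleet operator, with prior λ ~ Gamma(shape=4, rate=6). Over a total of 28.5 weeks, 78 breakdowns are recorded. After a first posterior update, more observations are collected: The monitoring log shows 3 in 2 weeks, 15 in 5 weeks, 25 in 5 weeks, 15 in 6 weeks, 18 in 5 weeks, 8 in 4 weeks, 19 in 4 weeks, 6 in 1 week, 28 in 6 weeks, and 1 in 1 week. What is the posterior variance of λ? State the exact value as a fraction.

Total count 78 over total exposure 28.5 weeks.
After the first batch: Gamma(4 + 78, 6 + 28.5) = Gamma(82, 69/2).
Total count: 3 + 15 + 25 + 15 + 18 + 8 + 19 + 6 + 28 + 1 = 138.
Total exposure: 2 + 5 + 5 + 6 + 5 + 4 + 4 + 1 + 6 + 1 = 39 weeks.
After the second batch: Gamma(82 + 138, 69/2 + 39) = Gamma(220, 147/2).
Posterior variance = α'/β'² = 220/(21609/4) = 880/21609.

880/21609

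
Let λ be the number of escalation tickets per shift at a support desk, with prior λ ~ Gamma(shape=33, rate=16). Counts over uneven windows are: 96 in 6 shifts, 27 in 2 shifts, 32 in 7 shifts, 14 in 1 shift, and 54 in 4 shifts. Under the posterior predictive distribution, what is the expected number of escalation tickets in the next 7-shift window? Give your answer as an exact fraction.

448/9

Total count: 96 + 27 + 32 + 14 + 54 = 223.
Total exposure: 6 + 2 + 7 + 1 + 4 = 20 shifts.
Conjugate update: add total count to the shape and total exposure to the rate, giving Gamma(256, 36).
Predictive mean over a 7-shift window = T·E[λ|data] = 7·256/36 = 448/9.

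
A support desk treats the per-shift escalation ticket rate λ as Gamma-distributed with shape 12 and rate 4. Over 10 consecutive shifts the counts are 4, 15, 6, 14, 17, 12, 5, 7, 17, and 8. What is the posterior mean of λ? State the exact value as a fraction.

Total count: 4 + 15 + 6 + 14 + 17 + 12 + 5 + 7 + 17 + 8 = 105.
Total exposure: 10 shifts.
By Gamma–Poisson conjugacy, the posterior is Gamma(α + Σx, β + Σt) = Gamma(12 + 105, 4 + 10) = Gamma(117, 14).
Posterior mean = α'/β' = 117/14.

117/14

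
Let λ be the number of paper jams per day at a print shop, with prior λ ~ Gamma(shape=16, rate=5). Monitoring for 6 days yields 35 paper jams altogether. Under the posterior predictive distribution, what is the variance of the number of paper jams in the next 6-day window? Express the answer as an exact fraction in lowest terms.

Total count 35 over total exposure 6 days.
Posterior: α' = 16 + 35 = 51, β' = 5 + 6 = 11.
The posterior predictive for a window of length T is Negative Binomial with variance T·α'·(β'+T)/β'² = 6·51·17/121 = 5202/121.

5202/121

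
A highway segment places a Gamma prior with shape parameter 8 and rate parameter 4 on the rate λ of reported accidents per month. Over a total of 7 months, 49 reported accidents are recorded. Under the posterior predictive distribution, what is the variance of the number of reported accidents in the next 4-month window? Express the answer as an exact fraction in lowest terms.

Total count 49 over total exposure 7 months.
By Gamma–Poisson conjugacy, the posterior is Gamma(α + Σx, β + Σt) = Gamma(8 + 49, 4 + 7) = Gamma(57, 11).
The posterior predictive for a window of length T is Negative Binomial with variance T·α'·(β'+T)/β'² = 4·57·15/121 = 3420/121.

3420/121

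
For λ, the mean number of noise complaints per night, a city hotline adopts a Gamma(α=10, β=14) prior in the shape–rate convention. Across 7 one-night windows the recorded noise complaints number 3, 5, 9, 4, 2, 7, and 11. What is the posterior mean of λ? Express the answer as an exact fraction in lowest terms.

17/7

Total count: 3 + 5 + 9 + 4 + 2 + 7 + 11 = 41.
Total exposure: 7 nights.
Posterior: α' = 10 + 41 = 51, β' = 14 + 7 = 21.
Posterior mean = α'/β' = 51/21 = 17/7.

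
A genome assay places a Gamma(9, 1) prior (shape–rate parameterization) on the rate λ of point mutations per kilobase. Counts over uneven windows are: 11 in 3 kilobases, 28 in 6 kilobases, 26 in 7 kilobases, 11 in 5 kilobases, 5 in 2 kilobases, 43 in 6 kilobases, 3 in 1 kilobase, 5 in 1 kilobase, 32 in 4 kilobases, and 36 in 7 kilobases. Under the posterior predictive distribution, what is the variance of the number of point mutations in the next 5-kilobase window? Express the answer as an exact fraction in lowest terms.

50160/1849

Total count: 11 + 28 + 26 + 11 + 5 + 43 + 3 + 5 + 32 + 36 = 200.
Total exposure: 3 + 6 + 7 + 5 + 2 + 6 + 1 + 1 + 4 + 7 = 42 kilobases.
The Gamma prior is conjugate for the Poisson rate, so λ | data ~ Gamma(9+200, 1+42) = Gamma(209, 43).
The posterior predictive for a window of length T is Negative Binomial with variance T·α'·(β'+T)/β'² = 5·209·48/1849 = 50160/1849.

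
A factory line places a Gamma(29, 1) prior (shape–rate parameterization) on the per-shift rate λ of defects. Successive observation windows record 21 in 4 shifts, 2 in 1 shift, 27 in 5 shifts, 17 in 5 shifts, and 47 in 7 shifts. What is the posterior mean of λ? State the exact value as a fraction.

143/23

Total count: 21 + 2 + 27 + 17 + 47 = 114.
Total exposure: 4 + 1 + 5 + 5 + 7 = 22 shifts.
The Gamma prior is conjugate for the Poisson rate, so λ | data ~ Gamma(29+114, 1+22) = Gamma(143, 23).
Posterior mean = α'/β' = 143/23.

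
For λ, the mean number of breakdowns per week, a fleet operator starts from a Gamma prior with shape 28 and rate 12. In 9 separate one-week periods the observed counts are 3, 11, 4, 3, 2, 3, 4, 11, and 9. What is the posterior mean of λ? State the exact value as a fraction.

26/7

Total count: 3 + 11 + 4 + 3 + 2 + 3 + 4 + 11 + 9 = 50.
Total exposure: 9 weeks.
Posterior: α' = 28 + 50 = 78, β' = 12 + 9 = 21.
Posterior mean = α'/β' = 78/21 = 26/7.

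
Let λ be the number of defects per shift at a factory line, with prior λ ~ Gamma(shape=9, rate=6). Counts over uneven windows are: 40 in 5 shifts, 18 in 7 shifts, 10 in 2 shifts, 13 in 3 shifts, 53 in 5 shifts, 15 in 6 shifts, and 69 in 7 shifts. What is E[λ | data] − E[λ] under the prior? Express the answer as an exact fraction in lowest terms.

Total count: 40 + 18 + 10 + 13 + 53 + 15 + 69 = 218.
Total exposure: 5 + 7 + 2 + 3 + 5 + 6 + 7 = 35 shifts.
Gamma(α, β) with Poisson data over total exposure Σt gives posterior Gamma(α+Σx, β+Σt) = Gamma(227, 41).
Posterior mean = 227/41 = 227/41; prior mean = 9/6 = 3/2. Difference = 227/41 − 3/2 = 331/82.

331/82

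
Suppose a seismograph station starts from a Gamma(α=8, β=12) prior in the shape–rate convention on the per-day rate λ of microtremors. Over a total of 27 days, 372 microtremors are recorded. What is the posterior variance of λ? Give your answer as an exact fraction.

Total count 372 over total exposure 27 days.
Gamma(α, β) with Poisson data over total exposure Σt gives posterior Gamma(α+Σx, β+Σt) = Gamma(380, 39).
Posterior variance = α'/β'² = 380/1521.

380/1521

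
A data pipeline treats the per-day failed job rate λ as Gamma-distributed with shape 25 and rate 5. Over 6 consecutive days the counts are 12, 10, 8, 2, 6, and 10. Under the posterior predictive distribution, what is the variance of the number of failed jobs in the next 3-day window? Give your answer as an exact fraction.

3066/121

Total count: 12 + 10 + 8 + 2 + 6 + 10 = 48.
Total exposure: 6 days.
Gamma(α, β) with Poisson data over total exposure Σt gives posterior Gamma(α+Σx, β+Σt) = Gamma(73, 11).
The posterior predictive for a window of length T is Negative Binomial with variance T·α'·(β'+T)/β'² = 3·73·14/121 = 3066/121.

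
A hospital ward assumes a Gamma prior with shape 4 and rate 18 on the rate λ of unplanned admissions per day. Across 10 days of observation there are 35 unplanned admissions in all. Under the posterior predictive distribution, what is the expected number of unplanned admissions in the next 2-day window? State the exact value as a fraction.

Total count 35 over total exposure 10 days.
Posterior: α' = 4 + 35 = 39, β' = 18 + 10 = 28.
Predictive mean over a 2-day window = T·E[λ|data] = 2·39/28 = 39/14.

39/14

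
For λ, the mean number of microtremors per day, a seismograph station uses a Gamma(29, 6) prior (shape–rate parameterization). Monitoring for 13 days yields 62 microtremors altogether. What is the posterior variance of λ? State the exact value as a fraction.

91/361

Total count 62 over total exposure 13 days.
Conjugate update: add total count to the shape and total exposure to the rate, giving Gamma(91, 19).
Posterior variance = α'/β'² = 91/361.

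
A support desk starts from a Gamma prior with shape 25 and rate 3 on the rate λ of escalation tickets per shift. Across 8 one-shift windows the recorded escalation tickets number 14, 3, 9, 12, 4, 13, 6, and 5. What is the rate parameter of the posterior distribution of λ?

Total count: 14 + 3 + 9 + 12 + 4 + 13 + 6 + 5 = 66.
Total exposure: 8 shifts.
Gamma(α, β) with Poisson data over total exposure Σt gives posterior Gamma(α+Σx, β+Σt) = Gamma(91, 11).

11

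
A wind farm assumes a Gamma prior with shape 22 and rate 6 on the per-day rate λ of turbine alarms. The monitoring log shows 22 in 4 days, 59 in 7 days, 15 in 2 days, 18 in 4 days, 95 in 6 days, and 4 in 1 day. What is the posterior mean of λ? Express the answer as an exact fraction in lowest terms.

Total count: 22 + 59 + 15 + 18 + 95 + 4 = 213.
Total exposure: 4 + 7 + 2 + 4 + 6 + 1 = 24 days.
Posterior: α' = 22 + 213 = 235, β' = 6 + 24 = 30.
Posterior mean = α'/β' = 235/30 = 47/6.

47/6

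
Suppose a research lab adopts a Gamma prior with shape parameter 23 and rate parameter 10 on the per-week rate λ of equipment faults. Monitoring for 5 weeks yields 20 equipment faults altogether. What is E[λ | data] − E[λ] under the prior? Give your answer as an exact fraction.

Total count 20 over total exposure 5 weeks.
By Gamma–Poisson conjugacy, the posterior is Gamma(α + Σx, β + Σt) = Gamma(23 + 20, 10 + 5) = Gamma(43, 15).
Posterior mean = 43/15 = 43/15; prior mean = 23/10 = 23/10. Difference = 43/15 − 23/10 = 17/30.

17/30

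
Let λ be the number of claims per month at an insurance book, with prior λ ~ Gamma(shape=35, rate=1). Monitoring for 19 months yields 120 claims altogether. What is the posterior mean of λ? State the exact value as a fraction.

Total count 120 over total exposure 19 months.
Posterior: α' = 35 + 120 = 155, β' = 1 + 19 = 20.
Posterior mean = α'/β' = 155/20 = 31/4.

31/4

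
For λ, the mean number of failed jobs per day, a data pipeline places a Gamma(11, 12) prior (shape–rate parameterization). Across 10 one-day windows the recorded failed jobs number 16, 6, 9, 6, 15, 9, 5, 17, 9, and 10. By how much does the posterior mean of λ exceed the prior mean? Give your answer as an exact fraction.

Total count: 16 + 6 + 9 + 6 + 15 + 9 + 5 + 17 + 9 + 10 = 102.
Total exposure: 10 days.
The Gamma prior is conjugate for the Poisson rate, so λ | data ~ Gamma(11+102, 12+10) = Gamma(113, 22).
Posterior mean = 113/22 = 113/22; prior mean = 11/12 = 11/12. Difference = 113/22 − 11/12 = 557/132.

557/132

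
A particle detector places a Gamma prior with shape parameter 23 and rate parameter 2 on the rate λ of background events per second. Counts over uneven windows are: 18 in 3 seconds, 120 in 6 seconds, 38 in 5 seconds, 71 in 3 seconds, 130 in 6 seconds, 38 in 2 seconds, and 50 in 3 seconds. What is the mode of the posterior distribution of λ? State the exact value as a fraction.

487/30

Total count: 18 + 120 + 38 + 71 + 130 + 38 + 50 = 465.
Total exposure: 3 + 6 + 5 + 3 + 6 + 2 + 3 = 28 seconds.
The Gamma prior is conjugate for the Poisson rate, so λ | data ~ Gamma(23+465, 2+28) = Gamma(488, 30).
Posterior mode = (α'−1)/β' = 487/30.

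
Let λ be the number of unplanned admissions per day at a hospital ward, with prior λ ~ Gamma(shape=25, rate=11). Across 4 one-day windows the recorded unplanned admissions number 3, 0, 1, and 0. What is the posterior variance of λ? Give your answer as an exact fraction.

Total count: 3 + 0 + 1 + 0 = 4.
Total exposure: 4 days.
Gamma(α, β) with Poisson data over total exposure Σt gives posterior Gamma(α+Σx, β+Σt) = Gamma(29, 15).
Posterior variance = α'/β'² = 29/225.

29/225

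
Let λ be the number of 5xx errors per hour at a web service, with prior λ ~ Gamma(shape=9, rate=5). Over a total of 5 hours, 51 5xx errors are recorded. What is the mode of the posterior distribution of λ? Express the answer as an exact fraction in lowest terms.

Total count 51 over total exposure 5 hours.
Gamma(α, β) with Poisson data over total exposure Σt gives posterior Gamma(α+Σx, β+Σt) = Gamma(60, 10).
Posterior mode = (α'−1)/β' = 59/10.

59/10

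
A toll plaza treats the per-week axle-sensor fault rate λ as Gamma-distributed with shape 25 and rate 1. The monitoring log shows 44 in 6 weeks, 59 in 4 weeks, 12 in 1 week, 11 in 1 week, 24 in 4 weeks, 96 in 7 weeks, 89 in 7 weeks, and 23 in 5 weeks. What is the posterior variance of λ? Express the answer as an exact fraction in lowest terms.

Total count: 44 + 59 + 12 + 11 + 24 + 96 + 89 + 23 = 358.
Total exposure: 6 + 4 + 1 + 1 + 4 + 7 + 7 + 5 = 35 weeks.
By Gamma–Poisson conjugacy, the posterior is Gamma(α + Σx, β + Σt) = Gamma(25 + 358, 1 + 35) = Gamma(383, 36).
Posterior variance = α'/β'² = 383/1296.

383/1296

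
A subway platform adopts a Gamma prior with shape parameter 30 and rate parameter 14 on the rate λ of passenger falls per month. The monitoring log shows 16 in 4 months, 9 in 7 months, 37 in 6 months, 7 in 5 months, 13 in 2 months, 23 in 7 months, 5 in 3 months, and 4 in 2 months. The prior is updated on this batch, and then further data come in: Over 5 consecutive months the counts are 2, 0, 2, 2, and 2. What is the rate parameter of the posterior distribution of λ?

Total count: 16 + 9 + 37 + 7 + 13 + 23 + 5 + 4 = 114.
Total exposure: 4 + 7 + 6 + 5 + 2 + 7 + 3 + 2 = 36 months.
After the first batch: Gamma(30 + 114, 14 + 36) = Gamma(144, 50).
Total count: 2 + 0 + 2 + 2 + 2 = 8.
Total exposure: 5 months.
After the second batch: Gamma(144 + 8, 50 + 5) = Gamma(152, 55).

55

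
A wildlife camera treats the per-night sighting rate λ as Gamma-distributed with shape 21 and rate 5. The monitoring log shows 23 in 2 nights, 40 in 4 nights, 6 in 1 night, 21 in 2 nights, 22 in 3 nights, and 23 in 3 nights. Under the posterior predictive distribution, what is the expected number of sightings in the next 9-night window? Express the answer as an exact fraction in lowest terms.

Total count: 23 + 40 + 6 + 21 + 22 + 23 = 135.
Total exposure: 2 + 4 + 1 + 2 + 3 + 3 = 15 nights.
Posterior: α' = 21 + 135 = 156, β' = 5 + 15 = 20.
Predictive mean over a 9-night window = T·E[λ|data] = 9·156/20 = 351/5.

351/5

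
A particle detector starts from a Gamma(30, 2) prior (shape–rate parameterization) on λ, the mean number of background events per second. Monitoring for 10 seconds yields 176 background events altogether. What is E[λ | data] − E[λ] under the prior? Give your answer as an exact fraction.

13/6

Total count 176 over total exposure 10 seconds.
By Gamma–Poisson conjugacy, the posterior is Gamma(α + Σx, β + Σt) = Gamma(30 + 176, 2 + 10) = Gamma(206, 12).
Posterior mean = 206/12 = 103/6; prior mean = 30/2 = 15. Difference = 103/6 − 15 = 13/6.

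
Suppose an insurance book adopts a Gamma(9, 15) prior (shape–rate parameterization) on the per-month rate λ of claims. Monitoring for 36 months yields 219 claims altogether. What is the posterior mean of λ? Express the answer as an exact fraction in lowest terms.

Total count 219 over total exposure 36 months.
Posterior: α' = 9 + 219 = 228, β' = 15 + 36 = 51.
Posterior mean = α'/β' = 228/51 = 76/17.

76/17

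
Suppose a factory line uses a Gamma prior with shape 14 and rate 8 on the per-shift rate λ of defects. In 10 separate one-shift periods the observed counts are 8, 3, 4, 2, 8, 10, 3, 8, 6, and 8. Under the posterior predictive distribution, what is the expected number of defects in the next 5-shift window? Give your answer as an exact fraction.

Total count: 8 + 3 + 4 + 2 + 8 + 10 + 3 + 8 + 6 + 8 = 60.
Total exposure: 10 shifts.
Gamma(α, β) with Poisson data over total exposure Σt gives posterior Gamma(α+Σx, β+Σt) = Gamma(74, 18).
Predictive mean over a 5-shift window = T·E[λ|data] = 5·74/18 = 185/9.

185/9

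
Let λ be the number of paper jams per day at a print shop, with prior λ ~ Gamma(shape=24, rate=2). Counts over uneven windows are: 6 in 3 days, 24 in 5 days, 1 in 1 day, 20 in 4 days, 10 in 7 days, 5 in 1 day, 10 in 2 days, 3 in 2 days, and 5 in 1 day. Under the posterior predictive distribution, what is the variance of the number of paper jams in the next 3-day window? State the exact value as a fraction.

Total count: 6 + 24 + 1 + 20 + 10 + 5 + 10 + 3 + 5 = 84.
Total exposure: 3 + 5 + 1 + 4 + 7 + 1 + 2 + 2 + 1 = 26 days.
Conjugate update: add total count to the shape and total exposure to the rate, giving Gamma(108, 28).
The posterior predictive for a window of length T is Negative Binomial with variance T·α'·(β'+T)/β'² = 3·108·31/784 = 2511/196.

2511/196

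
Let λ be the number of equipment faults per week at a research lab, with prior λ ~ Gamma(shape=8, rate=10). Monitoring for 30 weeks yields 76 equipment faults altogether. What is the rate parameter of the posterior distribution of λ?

40

Total count 76 over total exposure 30 weeks.
Gamma(α, β) with Poisson data over total exposure Σt gives posterior Gamma(α+Σx, β+Σt) = Gamma(84, 40).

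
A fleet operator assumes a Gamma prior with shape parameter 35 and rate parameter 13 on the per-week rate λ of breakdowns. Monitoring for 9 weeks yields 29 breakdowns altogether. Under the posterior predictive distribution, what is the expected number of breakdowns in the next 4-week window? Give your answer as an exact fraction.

Total count 29 over total exposure 9 weeks.
By Gamma–Poisson conjugacy, the posterior is Gamma(α + Σx, β + Σt) = Gamma(35 + 29, 13 + 9) = Gamma(64, 22).
Predictive mean over a 4-week window = T·E[λ|data] = 4·64/22 = 128/11.

128/11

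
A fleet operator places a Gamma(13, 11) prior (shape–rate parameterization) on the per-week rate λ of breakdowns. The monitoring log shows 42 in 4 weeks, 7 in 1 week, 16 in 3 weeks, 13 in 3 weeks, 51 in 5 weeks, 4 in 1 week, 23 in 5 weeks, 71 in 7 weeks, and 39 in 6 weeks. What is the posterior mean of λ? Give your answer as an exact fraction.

279/46

Total count: 42 + 7 + 16 + 13 + 51 + 4 + 23 + 71 + 39 = 266.
Total exposure: 4 + 1 + 3 + 3 + 5 + 1 + 5 + 7 + 6 = 35 weeks.
Gamma(α, β) with Poisson data over total exposure Σt gives posterior Gamma(α+Σx, β+Σt) = Gamma(279, 46).
Posterior mean = α'/β' = 279/46.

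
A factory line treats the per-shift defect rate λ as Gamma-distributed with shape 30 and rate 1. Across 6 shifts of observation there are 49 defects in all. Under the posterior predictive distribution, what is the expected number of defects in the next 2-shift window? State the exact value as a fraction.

Total count 49 over total exposure 6 shifts.
Posterior: α' = 30 + 49 = 79, β' = 1 + 6 = 7.
Predictive mean over a 2-shift window = T·E[λ|data] = 2·79/7 = 158/7.

158/7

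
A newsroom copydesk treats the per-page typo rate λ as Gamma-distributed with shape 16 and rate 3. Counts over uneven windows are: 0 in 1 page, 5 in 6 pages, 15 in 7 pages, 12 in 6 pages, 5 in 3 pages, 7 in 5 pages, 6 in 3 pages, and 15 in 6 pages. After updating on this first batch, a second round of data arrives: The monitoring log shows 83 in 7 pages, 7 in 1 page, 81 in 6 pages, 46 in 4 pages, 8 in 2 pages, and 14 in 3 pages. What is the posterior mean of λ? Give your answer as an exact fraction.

Total count: 0 + 5 + 15 + 12 + 5 + 7 + 6 + 15 = 65.
Total exposure: 1 + 6 + 7 + 6 + 3 + 5 + 3 + 6 = 37 pages.
After the first batch: Gamma(16 + 65, 3 + 37) = Gamma(81, 40).
Total count: 83 + 7 + 81 + 46 + 8 + 14 = 239.
Total exposure: 7 + 1 + 6 + 4 + 2 + 3 = 23 pages.
After the second batch: Gamma(81 + 239, 40 + 23) = Gamma(320, 63).
Posterior mean = α'/β' = 320/63.

320/63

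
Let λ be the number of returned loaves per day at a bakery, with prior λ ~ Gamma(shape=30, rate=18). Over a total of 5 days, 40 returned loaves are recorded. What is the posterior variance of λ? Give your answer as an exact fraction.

70/529

Total count 40 over total exposure 5 days.
Gamma(α, β) with Poisson data over total exposure Σt gives posterior Gamma(α+Σx, β+Σt) = Gamma(70, 23).
Posterior variance = α'/β'² = 70/529.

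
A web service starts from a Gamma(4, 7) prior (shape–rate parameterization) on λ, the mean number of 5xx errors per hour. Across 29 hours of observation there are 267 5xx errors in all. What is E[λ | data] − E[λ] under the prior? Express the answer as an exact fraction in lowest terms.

1753/252

Total count 267 over total exposure 29 hours.
By Gamma–Poisson conjugacy, the posterior is Gamma(α + Σx, β + Σt) = Gamma(4 + 267, 7 + 29) = Gamma(271, 36).
Posterior mean = 271/36 = 271/36; prior mean = 4/7 = 4/7. Difference = 271/36 − 4/7 = 1753/252.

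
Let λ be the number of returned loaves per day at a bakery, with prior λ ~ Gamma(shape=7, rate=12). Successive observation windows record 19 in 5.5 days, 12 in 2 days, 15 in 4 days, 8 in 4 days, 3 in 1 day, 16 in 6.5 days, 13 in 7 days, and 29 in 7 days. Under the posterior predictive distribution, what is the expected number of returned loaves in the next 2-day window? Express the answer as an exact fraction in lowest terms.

Total count: 19 + 12 + 15 + 8 + 3 + 16 + 13 + 29 = 115.
Total exposure: 5.5 + 2 + 4 + 4 + 1 + 6.5 + 7 + 7 = 37 days.
Posterior: α' = 7 + 115 = 122, β' = 12 + 37 = 49.
Predictive mean over a 2-day window = T·E[λ|data] = 2·122/49 = 244/49.

244/49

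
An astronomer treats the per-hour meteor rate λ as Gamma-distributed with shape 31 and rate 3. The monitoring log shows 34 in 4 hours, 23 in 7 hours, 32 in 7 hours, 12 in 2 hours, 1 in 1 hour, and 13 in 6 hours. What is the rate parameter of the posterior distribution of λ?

Total count: 34 + 23 + 32 + 12 + 1 + 13 = 115.
Total exposure: 4 + 7 + 7 + 2 + 1 + 6 = 27 hours.
The Gamma prior is conjugate for the Poisson rate, so λ | data ~ Gamma(31+115, 3+27) = Gamma(146, 30).

30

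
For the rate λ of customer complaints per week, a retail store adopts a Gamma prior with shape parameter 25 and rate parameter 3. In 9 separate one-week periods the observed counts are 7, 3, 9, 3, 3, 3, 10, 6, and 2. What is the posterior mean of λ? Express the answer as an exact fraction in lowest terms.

71/12

Total count: 7 + 3 + 9 + 3 + 3 + 3 + 10 + 6 + 2 = 46.
Total exposure: 9 weeks.
By Gamma–Poisson conjugacy, the posterior is Gamma(α + Σx, β + Σt) = Gamma(25 + 46, 3 + 9) = Gamma(71, 12).
Posterior mean = α'/β' = 71/12.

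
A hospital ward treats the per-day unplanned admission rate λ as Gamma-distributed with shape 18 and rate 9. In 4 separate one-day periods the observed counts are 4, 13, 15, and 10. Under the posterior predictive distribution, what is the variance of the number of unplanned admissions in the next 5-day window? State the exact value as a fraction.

Total count: 4 + 13 + 15 + 10 = 42.
Total exposure: 4 days.
Conjugate update: add total count to the shape and total exposure to the rate, giving Gamma(60, 13).
The posterior predictive for a window of length T is Negative Binomial with variance T·α'·(β'+T)/β'² = 5·60·18/169 = 5400/169.

5400/169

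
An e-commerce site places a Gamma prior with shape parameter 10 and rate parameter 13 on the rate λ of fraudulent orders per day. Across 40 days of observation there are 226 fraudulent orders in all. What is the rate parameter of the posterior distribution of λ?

53

Total count 226 over total exposure 40 days.
Conjugate update: add total count to the shape and total exposure to the rate, giving Gamma(236, 53).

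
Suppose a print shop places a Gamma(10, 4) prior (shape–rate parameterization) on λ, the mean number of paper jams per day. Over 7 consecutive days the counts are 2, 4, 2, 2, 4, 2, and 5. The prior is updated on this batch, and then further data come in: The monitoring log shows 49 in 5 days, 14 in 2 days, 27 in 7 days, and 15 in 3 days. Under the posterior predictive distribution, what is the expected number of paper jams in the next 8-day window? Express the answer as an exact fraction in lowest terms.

Total count: 2 + 4 + 2 + 2 + 4 + 2 + 5 = 21.
Total exposure: 7 days.
After the first batch: Gamma(10 + 21, 4 + 7) = Gamma(31, 11).
Total count: 49 + 14 + 27 + 15 = 105.
Total exposure: 5 + 2 + 7 + 3 = 17 days.
After the second batch: Gamma(31 + 105, 11 + 17) = Gamma(136, 28).
Predictive mean over an 8-day window = T·E[λ|data] = 8·136/28 = 272/7.

272/7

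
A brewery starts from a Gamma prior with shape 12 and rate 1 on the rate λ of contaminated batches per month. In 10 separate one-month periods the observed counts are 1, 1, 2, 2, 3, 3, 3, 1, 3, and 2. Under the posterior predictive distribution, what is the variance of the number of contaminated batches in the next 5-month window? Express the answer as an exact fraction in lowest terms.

Total count: 1 + 1 + 2 + 2 + 3 + 3 + 3 + 1 + 3 + 2 = 21.
Total exposure: 10 months.
Gamma(α, β) with Poisson data over total exposure Σt gives posterior Gamma(α+Σx, β+Σt) = Gamma(33, 11).
The posterior predictive for a window of length T is Negative Binomial with variance T·α'·(β'+T)/β'² = 5·33·16/121 = 240/11.

240/11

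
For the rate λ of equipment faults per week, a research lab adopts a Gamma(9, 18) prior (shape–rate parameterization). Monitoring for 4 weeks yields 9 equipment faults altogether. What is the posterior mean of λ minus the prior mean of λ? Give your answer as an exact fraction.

7/22

Total count 9 over total exposure 4 weeks.
By Gamma–Poisson conjugacy, the posterior is Gamma(α + Σx, β + Σt) = Gamma(9 + 9, 18 + 4) = Gamma(18, 22).
Posterior mean = 18/22 = 9/11; prior mean = 9/18 = 1/2. Difference = 9/11 − 1/2 = 7/22.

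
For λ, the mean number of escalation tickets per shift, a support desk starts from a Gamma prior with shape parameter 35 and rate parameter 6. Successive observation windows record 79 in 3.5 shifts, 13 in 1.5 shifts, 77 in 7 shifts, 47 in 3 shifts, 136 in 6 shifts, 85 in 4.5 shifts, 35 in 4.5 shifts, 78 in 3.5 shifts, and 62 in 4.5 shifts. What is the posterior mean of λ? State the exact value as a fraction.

647/44

Total count: 79 + 13 + 77 + 47 + 136 + 85 + 35 + 78 + 62 = 612.
Total exposure: 3.5 + 1.5 + 7 + 3 + 6 + 4.5 + 4.5 + 3.5 + 4.5 = 38 shifts.
Conjugate update: add total count to the shape and total exposure to the rate, giving Gamma(647, 44).
Posterior mean = α'/β' = 647/44.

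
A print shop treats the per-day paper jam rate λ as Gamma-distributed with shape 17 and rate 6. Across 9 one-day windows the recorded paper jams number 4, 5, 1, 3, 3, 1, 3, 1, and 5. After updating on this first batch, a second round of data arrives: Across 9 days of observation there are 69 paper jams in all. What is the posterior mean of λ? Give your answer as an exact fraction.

14/3

Total count: 4 + 5 + 1 + 3 + 3 + 1 + 3 + 1 + 5 = 26.
Total exposure: 9 days.
After the first batch: Gamma(17 + 26, 6 + 9) = Gamma(43, 15).
Total count 69 over total exposure 9 days.
After the second batch: Gamma(43 + 69, 15 + 9) = Gamma(112, 24).
Posterior mean = α'/β' = 112/24 = 14/3.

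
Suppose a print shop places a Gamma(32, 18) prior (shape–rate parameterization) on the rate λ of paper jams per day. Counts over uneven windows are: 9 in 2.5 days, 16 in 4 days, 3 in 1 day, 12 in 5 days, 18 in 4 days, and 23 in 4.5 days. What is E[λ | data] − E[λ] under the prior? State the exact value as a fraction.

Total count: 9 + 16 + 3 + 12 + 18 + 23 = 81.
Total exposure: 2.5 + 4 + 1 + 5 + 4 + 4.5 = 21 days.
The Gamma prior is conjugate for the Poisson rate, so λ | data ~ Gamma(32+81, 18+21) = Gamma(113, 39).
Posterior mean = 113/39 = 113/39; prior mean = 32/18 = 16/9. Difference = 113/39 − 16/9 = 131/117.

131/117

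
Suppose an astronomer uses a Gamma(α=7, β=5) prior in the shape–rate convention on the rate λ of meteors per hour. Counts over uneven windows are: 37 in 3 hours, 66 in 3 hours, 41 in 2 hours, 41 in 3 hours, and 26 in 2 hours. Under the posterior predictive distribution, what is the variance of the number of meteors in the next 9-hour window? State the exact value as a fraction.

327/2

Total count: 37 + 66 + 41 + 41 + 26 = 211.
Total exposure: 3 + 3 + 2 + 3 + 2 = 13 hours.
By Gamma–Poisson conjugacy, the posterior is Gamma(α + Σx, β + Σt) = Gamma(7 + 211, 5 + 13) = Gamma(218, 18).
The posterior predictive for a window of length T is Negative Binomial with variance T·α'·(β'+T)/β'² = 9·218·27/324 = 327/2.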